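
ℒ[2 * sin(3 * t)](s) 6/(s^2 + 9)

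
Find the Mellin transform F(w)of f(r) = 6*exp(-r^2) 3*gamma(w/2)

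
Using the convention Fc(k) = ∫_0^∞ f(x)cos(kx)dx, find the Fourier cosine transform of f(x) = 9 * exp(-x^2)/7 9 * sqrt(pi) * exp(-k^2/4)/14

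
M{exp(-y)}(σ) gamma(σ)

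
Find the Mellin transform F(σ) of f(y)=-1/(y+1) -pi*csc(pi*σ) 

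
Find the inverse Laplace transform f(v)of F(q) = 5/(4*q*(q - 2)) 5*exp(v)*sinh(v)/4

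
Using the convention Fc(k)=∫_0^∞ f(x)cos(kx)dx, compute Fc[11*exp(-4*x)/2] 22/(k^2 + 16)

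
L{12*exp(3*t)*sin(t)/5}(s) 12/(5*((s - 3)^2 + 1))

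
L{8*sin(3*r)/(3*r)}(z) 8*atan(3/z)/3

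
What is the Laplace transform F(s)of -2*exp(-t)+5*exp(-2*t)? 5/(s+2) - 2/(s+1)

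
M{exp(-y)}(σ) gamma(σ)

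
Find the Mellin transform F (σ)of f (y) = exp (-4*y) gamma (σ)/4^σ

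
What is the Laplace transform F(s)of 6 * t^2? 12/s^3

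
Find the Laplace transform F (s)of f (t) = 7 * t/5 7/ (5 * s^2)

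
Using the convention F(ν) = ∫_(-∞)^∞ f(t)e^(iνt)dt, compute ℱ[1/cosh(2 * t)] pi/(2 * cosh(pi * ν/4))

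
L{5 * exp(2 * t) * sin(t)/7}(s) 5/(7 * ((s - 2)^2 + 1))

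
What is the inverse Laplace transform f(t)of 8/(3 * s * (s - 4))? 4 * exp(2 * t) * sinh(2 * t)/3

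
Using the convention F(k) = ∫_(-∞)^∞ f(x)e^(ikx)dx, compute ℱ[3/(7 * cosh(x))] 3 * pi/(7 * cosh(pi * k/2))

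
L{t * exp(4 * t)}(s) (s - 4)^(-2)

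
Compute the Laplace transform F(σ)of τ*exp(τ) (σ - 1)^(-2)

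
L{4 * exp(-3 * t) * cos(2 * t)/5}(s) 4 * (s + 3)/(5 * ((s + 3)^2 + 4))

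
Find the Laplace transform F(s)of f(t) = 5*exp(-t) 5/(s + 1)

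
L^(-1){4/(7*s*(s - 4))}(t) 2*exp(2*t)*sinh(2*t)/7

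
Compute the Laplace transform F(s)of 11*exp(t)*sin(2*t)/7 22/(7*((s - 1)^2+4))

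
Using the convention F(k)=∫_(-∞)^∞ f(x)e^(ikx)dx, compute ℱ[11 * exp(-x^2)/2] 11 * sqrt(pi) * exp(-k^2/4)/2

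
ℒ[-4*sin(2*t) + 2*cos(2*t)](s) 2*s/(s^2 + 4) - 8/(s^2 + 4)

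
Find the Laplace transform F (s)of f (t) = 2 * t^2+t s^ (-2)+4/s^3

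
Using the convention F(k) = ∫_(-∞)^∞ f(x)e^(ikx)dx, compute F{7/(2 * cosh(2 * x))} 7 * pi/(4 * cosh(pi * k/4))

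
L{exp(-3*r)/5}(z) 1/(5*(z + 3))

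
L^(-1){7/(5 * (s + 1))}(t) 7 * exp(-t)/5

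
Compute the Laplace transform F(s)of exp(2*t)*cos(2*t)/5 (s - 2)/(5*((s - 2)^2 + 4))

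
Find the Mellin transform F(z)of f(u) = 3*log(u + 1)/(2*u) -3*pi*csc(pi*z)/(2*z - 2)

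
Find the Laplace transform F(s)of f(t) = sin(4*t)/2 2/(s^2 + 16)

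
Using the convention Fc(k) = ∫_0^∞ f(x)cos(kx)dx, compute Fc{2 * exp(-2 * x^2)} sqrt(2) * sqrt(pi) * exp(-k^2/8)/2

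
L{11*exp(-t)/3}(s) 11/(3*(s+1))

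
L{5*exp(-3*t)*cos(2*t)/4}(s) 5*(s+3)/(4*((s+3)^2+4))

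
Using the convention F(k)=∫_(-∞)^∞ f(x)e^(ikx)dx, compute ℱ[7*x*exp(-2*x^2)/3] 7*sqrt(2)*I*sqrt(pi)*k*exp(-k^2/8)/24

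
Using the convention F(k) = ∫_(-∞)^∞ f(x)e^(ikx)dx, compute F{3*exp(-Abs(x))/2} 3/(k^2+1)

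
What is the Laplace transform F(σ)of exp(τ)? 1/(σ - 1)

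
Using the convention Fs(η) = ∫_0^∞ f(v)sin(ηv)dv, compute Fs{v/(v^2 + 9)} pi*exp(-3*η)/2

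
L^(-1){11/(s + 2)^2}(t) 11*t*exp(-2*t)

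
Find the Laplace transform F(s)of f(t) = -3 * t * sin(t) -6 * s/(s^2 + 1)^2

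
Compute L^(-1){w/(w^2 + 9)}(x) cos(3 * x)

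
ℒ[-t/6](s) -1/(6*s^2)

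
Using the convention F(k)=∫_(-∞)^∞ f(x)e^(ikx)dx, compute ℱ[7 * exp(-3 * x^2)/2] 7 * sqrt(3) * sqrt(pi) * exp(-k^2/12)/6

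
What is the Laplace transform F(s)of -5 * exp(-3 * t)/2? -5/(2 * s+6)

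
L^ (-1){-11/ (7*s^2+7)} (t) -11*sin (t)/7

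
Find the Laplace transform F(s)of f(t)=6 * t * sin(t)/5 12 * s/(5 * (s^2 + 1)^2)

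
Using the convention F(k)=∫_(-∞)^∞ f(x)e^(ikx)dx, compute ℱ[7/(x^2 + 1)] 7 * pi * exp(-Abs(k))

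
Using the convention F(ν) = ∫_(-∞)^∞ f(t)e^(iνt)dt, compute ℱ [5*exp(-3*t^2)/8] 5*sqrt(3)*sqrt(pi)*exp(-ν^2/12)/24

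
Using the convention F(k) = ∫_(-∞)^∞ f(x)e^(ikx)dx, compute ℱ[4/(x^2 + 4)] 2 * pi * exp(-2 * Abs(k))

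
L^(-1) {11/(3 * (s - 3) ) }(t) 11 * exp(3 * t) /3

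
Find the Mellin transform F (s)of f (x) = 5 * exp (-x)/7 5 * gamma (s)/7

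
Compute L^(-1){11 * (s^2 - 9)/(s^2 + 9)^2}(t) 11 * t * cos(3 * t)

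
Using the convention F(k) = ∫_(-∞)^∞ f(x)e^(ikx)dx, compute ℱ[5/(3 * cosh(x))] 5 * pi/(3 * cosh(pi * k/2))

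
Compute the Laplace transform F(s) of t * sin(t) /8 s/(4 * (s^2+1) ^2) 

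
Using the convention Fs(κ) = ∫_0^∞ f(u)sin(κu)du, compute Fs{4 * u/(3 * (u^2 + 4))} 2 * pi * exp(-2 * κ)/3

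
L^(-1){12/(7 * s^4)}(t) 2 * t^3/7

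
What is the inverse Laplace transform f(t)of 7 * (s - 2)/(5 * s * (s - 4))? 7 * exp(2 * t) * cosh(2 * t)/5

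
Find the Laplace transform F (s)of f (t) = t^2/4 1/ (2 * s^3)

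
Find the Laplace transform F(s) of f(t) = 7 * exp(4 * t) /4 7/(4 * (s - 4) ) 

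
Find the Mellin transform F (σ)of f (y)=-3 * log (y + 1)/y 3 * pi * csc (pi * σ)/ (σ - 1)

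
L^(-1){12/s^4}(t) 2 * t^3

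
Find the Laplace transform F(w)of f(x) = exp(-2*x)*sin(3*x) 3/((w + 2)^2 + 9)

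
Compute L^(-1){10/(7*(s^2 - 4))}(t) 5*sinh(2*t)/7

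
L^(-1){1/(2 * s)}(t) 1/2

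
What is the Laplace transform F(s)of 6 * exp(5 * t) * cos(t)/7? 6 * (s - 5)/(7 * ((s - 5)^2 + 1))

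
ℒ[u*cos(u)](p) (p^2-1)/(p^2 + 1)^2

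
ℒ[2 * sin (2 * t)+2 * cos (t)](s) 4/ (s^2+4)+2 * s/ (s^2+1)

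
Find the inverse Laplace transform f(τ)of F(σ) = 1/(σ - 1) exp(τ)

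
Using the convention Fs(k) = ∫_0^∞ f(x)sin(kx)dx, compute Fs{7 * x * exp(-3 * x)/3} 14 * k/(k^2+9)^2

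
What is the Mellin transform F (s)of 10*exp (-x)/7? 10*gamma (s)/7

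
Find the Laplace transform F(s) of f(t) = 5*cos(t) 5*s/(s^2 + 1) 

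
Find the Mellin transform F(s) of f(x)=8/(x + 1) 8 * pi * csc(pi * s) 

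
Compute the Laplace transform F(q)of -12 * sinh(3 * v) -36/(q^2 - 9)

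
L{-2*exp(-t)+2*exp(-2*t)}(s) 2/(s+2) - 2/(s+1)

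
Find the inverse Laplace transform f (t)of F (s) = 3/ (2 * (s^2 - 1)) 3 * sinh (t)/2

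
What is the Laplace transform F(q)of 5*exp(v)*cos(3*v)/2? 5*(q - 1)/(2*((q - 1)^2+9))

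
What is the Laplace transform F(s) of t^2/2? s^(-3) 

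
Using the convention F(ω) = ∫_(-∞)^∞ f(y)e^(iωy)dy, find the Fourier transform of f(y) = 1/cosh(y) pi/cosh(pi*ω/2)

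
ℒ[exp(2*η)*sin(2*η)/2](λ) 1/((λ - 2)^2+4)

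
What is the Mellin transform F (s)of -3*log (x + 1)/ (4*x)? 3*pi*csc (pi*s)/ (4*(s - 1))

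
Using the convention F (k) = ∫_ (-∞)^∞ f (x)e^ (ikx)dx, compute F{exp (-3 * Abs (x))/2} 3/ (k^2 + 9)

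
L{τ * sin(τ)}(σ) 2 * σ/(σ^2 + 1)^2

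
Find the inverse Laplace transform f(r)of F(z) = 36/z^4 6 * r^3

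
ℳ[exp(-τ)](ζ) gamma(ζ)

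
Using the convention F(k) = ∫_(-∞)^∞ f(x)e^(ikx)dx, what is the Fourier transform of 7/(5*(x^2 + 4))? 7*pi*exp(-2*Abs(k))/10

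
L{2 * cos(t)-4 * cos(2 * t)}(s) 2 * s/(s^2 + 1)-4 * s/(s^2 + 4)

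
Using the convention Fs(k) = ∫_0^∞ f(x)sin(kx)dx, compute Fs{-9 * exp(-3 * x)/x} -9 * atan(k/3)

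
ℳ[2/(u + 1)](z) 2 * pi * csc(pi * z)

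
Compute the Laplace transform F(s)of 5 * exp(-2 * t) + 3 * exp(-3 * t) 5/(s + 2) + 3/(s + 3)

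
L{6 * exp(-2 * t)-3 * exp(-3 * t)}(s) 6/(s + 2)-3/(s + 3)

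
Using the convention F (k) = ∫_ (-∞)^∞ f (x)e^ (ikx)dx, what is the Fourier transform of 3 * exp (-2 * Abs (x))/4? 3/ (k^2 + 4)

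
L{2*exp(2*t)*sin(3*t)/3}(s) 2/((s - 2)^2 + 9)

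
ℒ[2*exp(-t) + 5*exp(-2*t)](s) 2/(s + 1) + 5/(s + 2)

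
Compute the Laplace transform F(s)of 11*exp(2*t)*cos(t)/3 11*(s - 2)/(3*((s - 2)^2 + 1))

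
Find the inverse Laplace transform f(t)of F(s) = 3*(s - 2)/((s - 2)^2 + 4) 3*exp(2*t)*cos(2*t)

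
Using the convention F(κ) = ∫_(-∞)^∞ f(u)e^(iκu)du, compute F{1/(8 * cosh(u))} pi/(8 * cosh(pi * κ/2))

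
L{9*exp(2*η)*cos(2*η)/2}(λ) 9*(λ - 2)/(2*((λ - 2)^2+4))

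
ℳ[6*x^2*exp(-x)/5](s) 6*gamma(s + 2)/5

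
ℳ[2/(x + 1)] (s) 2 * pi * csc(pi * s)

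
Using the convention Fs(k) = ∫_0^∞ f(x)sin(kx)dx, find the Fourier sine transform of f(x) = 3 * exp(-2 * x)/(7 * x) 3 * atan(k/2)/7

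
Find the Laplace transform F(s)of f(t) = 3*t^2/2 3/s^3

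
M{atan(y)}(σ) -pi * sec(pi * σ/2)/(2 * σ)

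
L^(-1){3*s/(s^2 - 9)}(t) 3*cosh(3*t)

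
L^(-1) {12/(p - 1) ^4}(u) 2*u^3*exp(u) 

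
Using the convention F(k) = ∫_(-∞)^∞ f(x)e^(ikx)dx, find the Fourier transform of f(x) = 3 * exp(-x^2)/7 3 * sqrt(pi) * exp(-k^2/4)/7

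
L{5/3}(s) 5/(3 * s)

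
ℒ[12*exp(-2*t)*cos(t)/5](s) 12*(s + 2)/(5*((s + 2)^2 + 1))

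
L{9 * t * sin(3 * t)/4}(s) 27 * s/(2 * (s^2 + 9)^2)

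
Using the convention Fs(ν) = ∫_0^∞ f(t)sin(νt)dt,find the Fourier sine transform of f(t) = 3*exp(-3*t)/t 3*atan(ν/3)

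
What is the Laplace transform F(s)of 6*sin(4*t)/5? 24/(5*(s^2+16))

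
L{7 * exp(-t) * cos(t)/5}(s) 7 * (s+1)/(5 * ((s+1)^2+1))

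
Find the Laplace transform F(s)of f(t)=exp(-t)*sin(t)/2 1/(2*((s + 1)^2 + 1))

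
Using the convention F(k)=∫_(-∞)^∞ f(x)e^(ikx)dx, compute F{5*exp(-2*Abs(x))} 20/(k^2+4)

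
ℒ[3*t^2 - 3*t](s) 6/s^3 - 3/s^2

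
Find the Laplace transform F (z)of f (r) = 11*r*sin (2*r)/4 11*z/ (z^2 + 4)^2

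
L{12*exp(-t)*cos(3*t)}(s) 12*(s + 1)/((s + 1)^2 + 9)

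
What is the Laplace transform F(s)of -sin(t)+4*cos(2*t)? 4*s/(s^2+4)-1/(s^2+1)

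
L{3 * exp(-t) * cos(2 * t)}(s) 3 * (s + 1)/((s + 1)^2 + 4)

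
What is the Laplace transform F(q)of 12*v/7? 12/(7*q^2)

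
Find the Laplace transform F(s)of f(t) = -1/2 -1/(2*s)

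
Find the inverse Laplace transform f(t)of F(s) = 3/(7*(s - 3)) 3*exp(3*t)/7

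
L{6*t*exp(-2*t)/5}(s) 6/(5*(s + 2)^2)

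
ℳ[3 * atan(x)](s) -3 * pi * sec(pi * s/2)/(2 * s)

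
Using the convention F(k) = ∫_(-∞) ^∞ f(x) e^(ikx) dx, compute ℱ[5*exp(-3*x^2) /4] 5*sqrt(3)*sqrt(pi)*exp(-k^2/12) /12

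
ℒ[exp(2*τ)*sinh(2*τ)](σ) 2/(σ*(σ - 4))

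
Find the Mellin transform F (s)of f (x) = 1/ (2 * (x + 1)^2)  (-pi * s + pi)/ (2 * sin (pi * s))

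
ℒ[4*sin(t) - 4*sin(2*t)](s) 4/(s^2 + 1) - 8/(s^2 + 4)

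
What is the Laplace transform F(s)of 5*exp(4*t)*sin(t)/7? 5/(7*((s - 4)^2 + 1))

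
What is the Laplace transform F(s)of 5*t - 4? 5/s^2 - 4/s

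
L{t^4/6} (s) 4/s^5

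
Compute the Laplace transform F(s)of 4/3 4/(3*s)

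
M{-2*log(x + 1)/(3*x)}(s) 2*pi*csc(pi*s)/(3*(s - 1))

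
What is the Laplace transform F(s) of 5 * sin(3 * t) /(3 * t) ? 5 * atan(3/s) /3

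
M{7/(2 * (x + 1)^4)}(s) 7 * gamma(s) * gamma(4 - s)/12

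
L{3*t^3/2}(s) 9/s^4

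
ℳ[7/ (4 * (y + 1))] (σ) 7 * pi * csc (pi * σ)/4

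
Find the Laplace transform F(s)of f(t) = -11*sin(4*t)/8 -11/(2*s^2 + 32)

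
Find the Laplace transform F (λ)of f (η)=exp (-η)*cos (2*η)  (λ + 1)/ ( (λ + 1)^2 + 4)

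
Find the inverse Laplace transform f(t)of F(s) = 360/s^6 3*t^5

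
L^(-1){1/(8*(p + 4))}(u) exp(-4*u)/8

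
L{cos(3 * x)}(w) w/(w^2 + 9)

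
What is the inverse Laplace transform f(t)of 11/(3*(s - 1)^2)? 11*t*exp(t)/3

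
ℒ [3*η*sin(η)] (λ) 6*λ/(λ^2 + 1)^2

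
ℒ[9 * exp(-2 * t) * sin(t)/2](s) 9/(2 * ((s + 2)^2 + 1))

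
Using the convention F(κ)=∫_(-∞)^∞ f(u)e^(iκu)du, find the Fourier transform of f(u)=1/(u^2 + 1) pi * exp(-Abs(κ))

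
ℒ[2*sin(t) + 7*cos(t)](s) 7*s/(s^2 + 1) + 2/(s^2 + 1)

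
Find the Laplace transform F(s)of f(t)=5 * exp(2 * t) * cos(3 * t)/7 5 * (s - 2)/(7 * ((s - 2)^2 + 9))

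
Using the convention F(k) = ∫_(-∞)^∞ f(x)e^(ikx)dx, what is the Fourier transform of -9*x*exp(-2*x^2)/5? -9*sqrt(2)*I*sqrt(pi)*k*exp(-k^2/8)/40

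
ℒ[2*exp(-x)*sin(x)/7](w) 2/(7*((w + 1)^2 + 1))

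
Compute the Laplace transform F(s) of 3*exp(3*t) 3/(s - 3) 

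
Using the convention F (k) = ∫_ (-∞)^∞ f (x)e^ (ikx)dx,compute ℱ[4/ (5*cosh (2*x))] 2*pi/ (5*cosh (pi*k/4))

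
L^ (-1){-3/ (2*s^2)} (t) -3*t/2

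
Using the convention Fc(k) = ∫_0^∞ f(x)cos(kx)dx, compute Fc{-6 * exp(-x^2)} -3 * sqrt(pi) * exp(-k^2/4)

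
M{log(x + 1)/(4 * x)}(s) -pi * csc(pi * s)/(4 * s - 4)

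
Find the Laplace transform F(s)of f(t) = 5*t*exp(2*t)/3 5/(3*(s - 2)^2)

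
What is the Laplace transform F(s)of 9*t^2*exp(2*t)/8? 9/(4*(s - 2)^3)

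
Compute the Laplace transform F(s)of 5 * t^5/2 300/s^6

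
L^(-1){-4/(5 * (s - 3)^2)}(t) -4 * t * exp(3 * t)/5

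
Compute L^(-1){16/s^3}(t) 8*t^2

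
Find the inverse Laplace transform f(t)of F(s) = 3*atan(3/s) 3*sin(3*t)/t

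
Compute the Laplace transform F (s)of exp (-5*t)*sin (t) 1/ ( (s + 5)^2 + 1)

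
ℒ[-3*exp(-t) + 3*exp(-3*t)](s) 3/(s + 3) - 3/(s + 1)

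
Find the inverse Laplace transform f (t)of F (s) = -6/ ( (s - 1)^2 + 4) -3 * exp (t) * sin (2 * t)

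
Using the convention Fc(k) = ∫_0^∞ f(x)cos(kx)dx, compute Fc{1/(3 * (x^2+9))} pi * exp(-3 * k)/18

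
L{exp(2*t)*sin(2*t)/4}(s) 1/(2*((s - 2)^2+4))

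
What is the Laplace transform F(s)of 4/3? 4/(3*s)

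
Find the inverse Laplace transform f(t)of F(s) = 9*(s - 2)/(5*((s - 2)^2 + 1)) 9*exp(2*t)*cos(t)/5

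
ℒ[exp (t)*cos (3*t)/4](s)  (s - 1)/ (4*( (s - 1)^2+9))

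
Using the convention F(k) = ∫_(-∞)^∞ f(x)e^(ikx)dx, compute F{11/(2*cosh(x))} 11*pi/(2*cosh(pi*k/2))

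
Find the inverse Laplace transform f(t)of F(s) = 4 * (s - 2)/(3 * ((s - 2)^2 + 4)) 4 * exp(2 * t) * cos(2 * t)/3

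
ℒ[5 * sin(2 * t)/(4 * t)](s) 5 * atan(2/s)/4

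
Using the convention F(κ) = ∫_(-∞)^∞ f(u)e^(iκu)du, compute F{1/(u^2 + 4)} pi*exp(-2*Abs(κ))/2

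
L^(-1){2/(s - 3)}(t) 2*exp(3*t)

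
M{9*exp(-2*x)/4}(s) 9*gamma(s)/(4*2^s)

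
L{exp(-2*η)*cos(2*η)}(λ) (λ + 2)/((λ + 2)^2 + 4)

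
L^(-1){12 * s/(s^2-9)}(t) 12 * cosh(3 * t)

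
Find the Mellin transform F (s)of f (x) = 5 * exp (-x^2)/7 5 * gamma (s/2)/14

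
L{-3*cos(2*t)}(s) -3*s/(s^2 + 4)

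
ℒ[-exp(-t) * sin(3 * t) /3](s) -1/((s + 1) ^2 + 9) 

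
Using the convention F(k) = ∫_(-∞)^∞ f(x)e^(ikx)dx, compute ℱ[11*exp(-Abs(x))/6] 11/(3*(k^2 + 1))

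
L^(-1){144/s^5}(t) 6*t^4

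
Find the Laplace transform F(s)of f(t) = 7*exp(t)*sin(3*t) 21/((s - 1)^2 + 9)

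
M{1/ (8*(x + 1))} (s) pi*csc (pi*s)/8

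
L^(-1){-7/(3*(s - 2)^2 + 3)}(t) -7*exp(2*t)*sin(t)/3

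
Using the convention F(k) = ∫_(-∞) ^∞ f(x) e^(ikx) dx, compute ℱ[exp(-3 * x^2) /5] sqrt(3) * sqrt(pi) * exp(-k^2/12) /15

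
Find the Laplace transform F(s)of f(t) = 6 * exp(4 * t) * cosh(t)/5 6 * (s - 4)/(5 * ((s - 4)^2 - 1))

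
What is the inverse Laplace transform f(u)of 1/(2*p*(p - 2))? exp(u)*sinh(u)/2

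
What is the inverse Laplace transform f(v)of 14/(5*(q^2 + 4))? 7*sin(2*v)/5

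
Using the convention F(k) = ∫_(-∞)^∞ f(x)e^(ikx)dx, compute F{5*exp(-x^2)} 5*sqrt(pi)*exp(-k^2/4)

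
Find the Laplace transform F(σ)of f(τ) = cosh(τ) σ/(σ^2 - 1)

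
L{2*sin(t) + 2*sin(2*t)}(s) 4/(s^2 + 4) + 2/(s^2 + 1)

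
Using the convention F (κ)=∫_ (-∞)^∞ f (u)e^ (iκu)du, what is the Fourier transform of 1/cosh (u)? pi/cosh (pi * κ/2)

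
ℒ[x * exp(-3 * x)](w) (w + 3) ^(-2) 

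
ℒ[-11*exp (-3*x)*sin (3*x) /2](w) -33/ (2*(w + 3) ^2 + 18) 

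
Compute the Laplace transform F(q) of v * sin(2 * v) 4 * q/(q^2 + 4) ^2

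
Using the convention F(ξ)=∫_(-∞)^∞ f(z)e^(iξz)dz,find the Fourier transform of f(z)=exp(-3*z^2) sqrt(3)*sqrt(pi)*exp(-ξ^2/12)/3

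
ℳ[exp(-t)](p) gamma(p)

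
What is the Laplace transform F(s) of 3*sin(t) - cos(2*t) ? 3/(s^2 + 1) - s/(s^2 + 4) 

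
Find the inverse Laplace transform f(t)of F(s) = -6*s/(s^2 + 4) -6*cos(2*t)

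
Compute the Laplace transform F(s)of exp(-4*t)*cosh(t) (s + 4)/((s + 4)^2 - 1)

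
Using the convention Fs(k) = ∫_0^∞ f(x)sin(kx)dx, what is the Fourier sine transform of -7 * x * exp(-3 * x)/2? -21 * k/(k^2 + 9)^2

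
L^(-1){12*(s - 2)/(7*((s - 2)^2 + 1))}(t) 12*exp(2*t)*cos(t)/7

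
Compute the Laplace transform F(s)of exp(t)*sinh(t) 1/(s*(s - 2))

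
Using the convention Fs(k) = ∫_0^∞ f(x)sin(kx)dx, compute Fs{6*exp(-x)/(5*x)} 6*atan(k)/5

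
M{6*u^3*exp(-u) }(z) 6*gamma(z + 3) 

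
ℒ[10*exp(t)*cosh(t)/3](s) 10*(s - 1)/(3*s*(s - 2))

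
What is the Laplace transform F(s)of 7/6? 7/(6 * s)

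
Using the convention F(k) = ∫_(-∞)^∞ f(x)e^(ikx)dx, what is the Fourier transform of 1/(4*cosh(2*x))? pi/(8*cosh(pi*k/4))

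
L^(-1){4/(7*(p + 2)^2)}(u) 4*u*exp(-2*u)/7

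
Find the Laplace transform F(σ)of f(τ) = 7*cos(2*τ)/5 7*σ/(5*(σ^2+4))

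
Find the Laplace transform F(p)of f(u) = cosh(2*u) p/(p^2 - 4)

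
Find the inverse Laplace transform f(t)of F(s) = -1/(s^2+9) -sin(3*t)/3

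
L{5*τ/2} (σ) 5/ (2*σ^2)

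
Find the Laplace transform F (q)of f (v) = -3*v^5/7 -360/ (7*q^6)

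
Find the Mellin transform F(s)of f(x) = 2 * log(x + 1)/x -2 * pi * csc(pi * s)/(s - 1)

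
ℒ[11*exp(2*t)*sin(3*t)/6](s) 11/(2*((s - 2)^2+9))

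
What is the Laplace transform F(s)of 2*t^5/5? 48/s^6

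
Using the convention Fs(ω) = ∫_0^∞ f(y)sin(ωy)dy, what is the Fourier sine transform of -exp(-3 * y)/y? -atan(ω/3)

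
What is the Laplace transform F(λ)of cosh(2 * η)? λ/(λ^2 - 4)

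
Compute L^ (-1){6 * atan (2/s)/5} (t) 6 * sin (2 * t)/ (5 * t)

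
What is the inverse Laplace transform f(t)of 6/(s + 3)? 6*exp(-3*t)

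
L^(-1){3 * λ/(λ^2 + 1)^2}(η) 3 * η * sin(η)/2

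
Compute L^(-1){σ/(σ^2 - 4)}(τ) cosh(2*τ)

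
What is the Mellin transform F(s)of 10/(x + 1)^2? -10*pi*(s - 1)/sin(pi*s)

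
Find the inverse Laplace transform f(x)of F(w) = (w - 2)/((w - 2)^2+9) exp(2*x)*cos(3*x)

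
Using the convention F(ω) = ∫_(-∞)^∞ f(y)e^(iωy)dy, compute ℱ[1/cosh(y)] pi/cosh(pi*ω/2)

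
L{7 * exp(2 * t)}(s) 7/(s - 2)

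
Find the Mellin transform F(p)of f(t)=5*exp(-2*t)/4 5*gamma(p)/(4*2^p)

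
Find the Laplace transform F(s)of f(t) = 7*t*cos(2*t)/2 7*(s^2 - 4)/(2*(s^2 + 4)^2)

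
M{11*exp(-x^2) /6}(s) 11*gamma(s/2) /12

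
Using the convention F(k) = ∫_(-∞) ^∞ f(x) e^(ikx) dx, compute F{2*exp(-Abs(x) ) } 4/(k^2+1) 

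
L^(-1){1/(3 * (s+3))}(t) exp(-3 * t)/3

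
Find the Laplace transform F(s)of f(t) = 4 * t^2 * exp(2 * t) 8/(s - 2)^3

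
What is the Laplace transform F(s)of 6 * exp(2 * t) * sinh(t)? 6/((s - 2)^2 - 1)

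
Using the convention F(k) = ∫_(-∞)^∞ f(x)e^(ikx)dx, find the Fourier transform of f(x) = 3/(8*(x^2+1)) 3*pi*exp(-Abs(k))/8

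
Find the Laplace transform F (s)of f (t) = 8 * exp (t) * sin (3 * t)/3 8/ ( (s - 1)^2 + 9)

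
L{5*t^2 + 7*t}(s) 7/s^2 + 10/s^3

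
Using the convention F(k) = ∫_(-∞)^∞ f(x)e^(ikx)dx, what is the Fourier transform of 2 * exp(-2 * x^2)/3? sqrt(2) * sqrt(pi) * exp(-k^2/8)/3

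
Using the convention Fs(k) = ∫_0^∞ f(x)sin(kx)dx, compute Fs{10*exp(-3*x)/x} 10*atan(k/3)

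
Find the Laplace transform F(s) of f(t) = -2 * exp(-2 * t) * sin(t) -2/((s + 2) ^2 + 1) 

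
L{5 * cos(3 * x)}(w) 5 * w/(w^2 + 9)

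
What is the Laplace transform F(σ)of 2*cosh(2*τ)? 2*σ/(σ^2-4)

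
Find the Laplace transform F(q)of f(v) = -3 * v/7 -3/(7 * q^2)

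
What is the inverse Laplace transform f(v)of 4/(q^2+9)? 4*sin(3*v)/3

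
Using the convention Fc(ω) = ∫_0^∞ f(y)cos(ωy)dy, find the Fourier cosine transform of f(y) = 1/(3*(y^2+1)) pi*exp(-ω)/6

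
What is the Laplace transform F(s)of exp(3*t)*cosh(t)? (s - 3)/((s - 3)^2 - 1)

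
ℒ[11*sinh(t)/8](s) 11/(8*(s^2-1))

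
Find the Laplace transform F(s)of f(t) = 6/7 6/(7 * s)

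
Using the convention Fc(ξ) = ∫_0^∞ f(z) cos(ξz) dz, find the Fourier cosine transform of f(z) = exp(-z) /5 1/(5*(ξ^2+1) ) 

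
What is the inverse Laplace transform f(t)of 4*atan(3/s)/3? 4*sin(3*t)/(3*t)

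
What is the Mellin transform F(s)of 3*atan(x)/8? -3*pi*sec(pi*s/2)/(16*s)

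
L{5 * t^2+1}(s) 1/s+10/s^3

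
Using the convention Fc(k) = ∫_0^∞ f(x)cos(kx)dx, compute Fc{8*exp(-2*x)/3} 16/(3*(k^2+4))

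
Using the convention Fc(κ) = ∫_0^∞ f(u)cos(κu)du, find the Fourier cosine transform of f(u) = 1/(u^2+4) pi*exp(-2*κ)/4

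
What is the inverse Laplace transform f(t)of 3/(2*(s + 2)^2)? 3*t*exp(-2*t)/2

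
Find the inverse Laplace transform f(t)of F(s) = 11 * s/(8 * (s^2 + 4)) 11 * cos(2 * t)/8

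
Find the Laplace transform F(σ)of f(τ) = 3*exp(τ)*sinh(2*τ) 6/((σ - 1)^2 - 4)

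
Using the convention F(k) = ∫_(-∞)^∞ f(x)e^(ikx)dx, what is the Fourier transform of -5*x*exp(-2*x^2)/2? -5*sqrt(2)*I*sqrt(pi)*k*exp(-k^2/8)/16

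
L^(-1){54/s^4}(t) 9 * t^3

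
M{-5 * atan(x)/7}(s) 5 * pi * sec(pi * s/2)/(14 * s)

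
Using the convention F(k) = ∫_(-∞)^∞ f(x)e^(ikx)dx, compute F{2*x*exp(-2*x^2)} sqrt(2)*I*sqrt(pi)*k*exp(-k^2/8)/4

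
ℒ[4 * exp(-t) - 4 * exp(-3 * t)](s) 4/(s + 1) - 4/(s + 3)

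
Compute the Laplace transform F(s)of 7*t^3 42/s^4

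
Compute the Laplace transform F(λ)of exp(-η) 1/(λ+1)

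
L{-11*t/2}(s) -11/(2*s^2)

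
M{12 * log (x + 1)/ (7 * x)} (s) -12 * pi * csc (pi * s)/ (7 * s - 7)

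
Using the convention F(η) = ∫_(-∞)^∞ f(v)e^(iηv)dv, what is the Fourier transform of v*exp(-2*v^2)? sqrt(2)*I*sqrt(pi)*η*exp(-η^2/8)/8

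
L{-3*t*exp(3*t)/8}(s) -3/(8*(s - 3)^2)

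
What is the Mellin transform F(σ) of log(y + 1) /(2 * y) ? -pi * csc(pi * σ) /(2 * σ - 2) 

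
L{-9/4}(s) -9/(4 * s)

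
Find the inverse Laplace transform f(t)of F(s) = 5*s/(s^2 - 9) 5*cosh(3*t)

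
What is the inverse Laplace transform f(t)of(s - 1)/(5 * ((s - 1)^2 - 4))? exp(t) * cosh(2 * t)/5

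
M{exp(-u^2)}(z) gamma(z/2)/2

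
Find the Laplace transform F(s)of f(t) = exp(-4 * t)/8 1/(8 * (s + 4))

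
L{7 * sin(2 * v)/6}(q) 7/(3 * (q^2 + 4))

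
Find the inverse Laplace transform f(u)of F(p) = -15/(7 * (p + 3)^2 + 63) -5 * exp(-3 * u) * sin(3 * u)/7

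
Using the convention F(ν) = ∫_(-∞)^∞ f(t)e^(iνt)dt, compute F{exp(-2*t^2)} sqrt(2)*sqrt(pi)*exp(-ν^2/8)/2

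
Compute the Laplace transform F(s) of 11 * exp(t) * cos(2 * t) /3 11 * (s - 1) /(3 * ((s - 1) ^2 + 4) ) 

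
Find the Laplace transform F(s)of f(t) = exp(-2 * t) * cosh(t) (s + 2)/((s + 2)^2 - 1)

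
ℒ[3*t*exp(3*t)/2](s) 3/(2*(s - 3)^2)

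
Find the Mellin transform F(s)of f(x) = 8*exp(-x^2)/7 4*gamma(s/2)/7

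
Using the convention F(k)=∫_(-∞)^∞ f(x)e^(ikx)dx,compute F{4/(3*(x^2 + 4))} 2*pi*exp(-2*Abs(k))/3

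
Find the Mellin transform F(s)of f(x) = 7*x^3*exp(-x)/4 7*gamma(s + 3)/4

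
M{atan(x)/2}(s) -pi*sec(pi*s/2)/(4*s)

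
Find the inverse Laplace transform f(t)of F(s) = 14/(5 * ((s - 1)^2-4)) 7 * exp(t) * sinh(2 * t)/5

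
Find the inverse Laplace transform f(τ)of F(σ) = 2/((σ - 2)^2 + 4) exp(2*τ)*sin(2*τ)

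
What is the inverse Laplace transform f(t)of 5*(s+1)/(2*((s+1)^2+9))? 5*exp(-t)*cos(3*t)/2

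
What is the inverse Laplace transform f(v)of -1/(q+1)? -exp(-v)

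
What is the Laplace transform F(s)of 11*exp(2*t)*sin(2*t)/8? 11/(4*((s - 2)^2 + 4))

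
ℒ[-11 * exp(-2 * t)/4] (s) -11/(4 * s + 8)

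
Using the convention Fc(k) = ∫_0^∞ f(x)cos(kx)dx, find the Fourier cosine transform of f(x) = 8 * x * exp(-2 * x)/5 8 * (4 - k^2)/(5 * (k^2 + 4)^2)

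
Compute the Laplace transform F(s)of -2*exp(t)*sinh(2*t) -4/((s - 1)^2 - 4)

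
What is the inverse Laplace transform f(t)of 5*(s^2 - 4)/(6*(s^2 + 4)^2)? 5*t*cos(2*t)/6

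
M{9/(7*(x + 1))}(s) 9*pi*csc(pi*s)/7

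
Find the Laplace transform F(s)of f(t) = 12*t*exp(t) 12/(s - 1)^2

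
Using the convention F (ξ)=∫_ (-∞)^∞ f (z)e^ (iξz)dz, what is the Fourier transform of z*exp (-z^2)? I*sqrt (pi)*ξ*exp (-ξ^2/4)/2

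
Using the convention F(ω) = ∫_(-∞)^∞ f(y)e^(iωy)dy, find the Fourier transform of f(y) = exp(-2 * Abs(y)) 4/(ω^2 + 4)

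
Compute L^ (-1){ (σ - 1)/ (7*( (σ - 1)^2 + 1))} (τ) exp (τ)*cos (τ)/7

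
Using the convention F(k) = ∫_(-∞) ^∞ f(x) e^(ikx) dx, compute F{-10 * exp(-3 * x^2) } -10 * sqrt(3) * sqrt(pi) * exp(-k^2/12) /3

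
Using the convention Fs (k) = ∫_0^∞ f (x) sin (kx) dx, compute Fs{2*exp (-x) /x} 2*atan (k) 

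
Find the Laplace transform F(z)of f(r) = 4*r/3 4/(3*z^2)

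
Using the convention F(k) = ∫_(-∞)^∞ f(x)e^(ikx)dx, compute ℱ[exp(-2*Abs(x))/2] 2/(k^2+4)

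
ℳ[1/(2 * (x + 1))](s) pi * csc(pi * s)/2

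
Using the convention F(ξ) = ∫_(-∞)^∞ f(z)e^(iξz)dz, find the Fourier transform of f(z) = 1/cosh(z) pi/cosh(pi*ξ/2)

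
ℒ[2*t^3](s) 12/s^4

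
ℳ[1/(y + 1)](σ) pi*csc(pi*σ)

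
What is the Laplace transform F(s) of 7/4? 7/(4*s) 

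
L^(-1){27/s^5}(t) 9 * t^4/8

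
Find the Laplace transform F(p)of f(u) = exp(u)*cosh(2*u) (p - 1)/((p - 1)^2 - 4)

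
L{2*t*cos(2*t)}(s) 2*(s^2 - 4)/(s^2 + 4)^2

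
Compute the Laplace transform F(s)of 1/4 1/(4*s)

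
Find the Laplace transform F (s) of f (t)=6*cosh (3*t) 6*s/ (s^2 - 9) 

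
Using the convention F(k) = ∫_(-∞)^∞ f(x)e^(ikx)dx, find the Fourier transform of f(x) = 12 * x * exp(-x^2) 6 * I * sqrt(pi) * k * exp(-k^2/4)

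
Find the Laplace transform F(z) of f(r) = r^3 6/z^4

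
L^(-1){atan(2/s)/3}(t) sin(2*t)/(3*t)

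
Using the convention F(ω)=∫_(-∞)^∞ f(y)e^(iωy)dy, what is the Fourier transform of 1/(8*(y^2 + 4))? pi*exp(-2*Abs(ω))/16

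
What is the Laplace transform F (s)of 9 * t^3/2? 27/s^4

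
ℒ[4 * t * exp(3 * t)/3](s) 4/(3 * (s - 3)^2)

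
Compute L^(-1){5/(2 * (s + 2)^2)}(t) 5 * t * exp(-2 * t)/2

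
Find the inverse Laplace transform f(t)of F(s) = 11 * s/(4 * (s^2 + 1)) 11 * cos(t)/4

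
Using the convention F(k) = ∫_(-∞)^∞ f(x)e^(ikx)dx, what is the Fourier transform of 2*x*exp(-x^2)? I*sqrt(pi)*k*exp(-k^2/4)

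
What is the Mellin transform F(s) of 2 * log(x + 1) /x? -2 * pi * csc(pi * s) /(s - 1) 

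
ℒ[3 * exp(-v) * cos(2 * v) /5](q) 3 * (q+1) /(5 * ((q+1) ^2+4) ) 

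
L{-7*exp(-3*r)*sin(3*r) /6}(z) -7/(2*(z + 3) ^2 + 18) 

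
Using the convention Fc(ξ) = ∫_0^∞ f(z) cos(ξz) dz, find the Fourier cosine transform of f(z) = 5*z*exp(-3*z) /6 5*(9 - ξ^2) /(6*(ξ^2 + 9) ^2) 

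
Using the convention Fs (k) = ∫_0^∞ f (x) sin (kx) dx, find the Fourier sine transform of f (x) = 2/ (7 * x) pi/7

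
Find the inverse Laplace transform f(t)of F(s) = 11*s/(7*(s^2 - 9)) 11*cosh(3*t)/7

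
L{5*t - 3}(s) 5/s^2 - 3/s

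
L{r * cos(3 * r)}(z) (z^2-9)/(z^2 + 9)^2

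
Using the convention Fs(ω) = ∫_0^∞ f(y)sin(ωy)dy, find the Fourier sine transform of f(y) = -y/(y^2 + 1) -pi*exp(-ω)/2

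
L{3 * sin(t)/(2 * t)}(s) 3 * atan(1/s)/2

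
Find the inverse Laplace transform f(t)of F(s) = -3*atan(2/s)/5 -3*sin(2*t)/(5*t)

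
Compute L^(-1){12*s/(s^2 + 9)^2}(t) 2*t*sin(3*t)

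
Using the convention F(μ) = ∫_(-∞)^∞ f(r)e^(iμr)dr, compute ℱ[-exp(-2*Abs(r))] -4/(μ^2 + 4)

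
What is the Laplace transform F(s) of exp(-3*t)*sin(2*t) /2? 1/((s + 3) ^2 + 4) 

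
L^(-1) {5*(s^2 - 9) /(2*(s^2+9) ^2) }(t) 5*t*cos(3*t) /2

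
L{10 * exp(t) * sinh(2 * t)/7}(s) 20/(7 * ((s - 1)^2 - 4))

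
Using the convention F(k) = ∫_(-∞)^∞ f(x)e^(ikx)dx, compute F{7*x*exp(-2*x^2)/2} 7*sqrt(2)*I*sqrt(pi)*k*exp(-k^2/8)/16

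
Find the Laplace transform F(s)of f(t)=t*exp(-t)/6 1/(6*(s + 1)^2)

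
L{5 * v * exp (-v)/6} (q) 5/ (6 * (q + 1)^2)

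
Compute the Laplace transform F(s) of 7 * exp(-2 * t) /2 7/(2 * (s + 2) ) 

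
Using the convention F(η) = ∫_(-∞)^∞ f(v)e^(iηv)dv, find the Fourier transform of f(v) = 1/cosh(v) pi/cosh(pi * η/2)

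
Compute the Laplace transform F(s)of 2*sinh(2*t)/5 4/(5*(s^2 - 4))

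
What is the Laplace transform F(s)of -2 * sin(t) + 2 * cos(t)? 2 * s/(s^2 + 1)-2/(s^2 + 1)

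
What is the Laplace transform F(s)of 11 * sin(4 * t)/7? 44/(7 * (s^2 + 16))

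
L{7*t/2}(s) 7/(2*s^2)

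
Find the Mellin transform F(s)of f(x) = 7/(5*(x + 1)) 7*pi*csc(pi*s)/5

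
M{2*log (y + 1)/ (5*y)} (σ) -2*pi*csc (pi*σ)/ (5*σ - 5)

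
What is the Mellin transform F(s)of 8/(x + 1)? 8*pi*csc(pi*s)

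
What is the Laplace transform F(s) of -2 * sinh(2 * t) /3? -4/(3 * s^2 - 12) 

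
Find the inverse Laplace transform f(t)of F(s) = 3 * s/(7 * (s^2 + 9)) 3 * cos(3 * t)/7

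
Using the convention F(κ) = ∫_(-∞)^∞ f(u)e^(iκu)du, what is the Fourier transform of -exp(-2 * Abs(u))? -4/(κ^2 + 4)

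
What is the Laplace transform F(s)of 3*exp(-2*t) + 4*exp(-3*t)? 4/(s + 3) + 3/(s + 2)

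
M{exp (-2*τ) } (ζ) gamma (ζ) /2^ζ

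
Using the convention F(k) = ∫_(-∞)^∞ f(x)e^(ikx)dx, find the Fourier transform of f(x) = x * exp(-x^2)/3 I * sqrt(pi) * k * exp(-k^2/4)/6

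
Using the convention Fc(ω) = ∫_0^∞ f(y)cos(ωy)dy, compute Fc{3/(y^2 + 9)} pi*exp(-3*ω)/2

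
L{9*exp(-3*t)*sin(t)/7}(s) 9/(7*((s + 3)^2 + 1))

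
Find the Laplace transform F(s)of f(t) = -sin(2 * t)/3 -2/(3 * s^2 + 12)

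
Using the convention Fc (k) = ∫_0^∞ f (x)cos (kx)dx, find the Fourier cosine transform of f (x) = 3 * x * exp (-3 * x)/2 3 * (9 - k^2)/ (2 * (k^2 + 9)^2)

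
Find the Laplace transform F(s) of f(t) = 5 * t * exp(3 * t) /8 5/(8 * (s - 3) ^2) 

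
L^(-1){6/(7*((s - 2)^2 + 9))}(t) 2*exp(2*t)*sin(3*t)/7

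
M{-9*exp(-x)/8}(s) -9*gamma(s)/8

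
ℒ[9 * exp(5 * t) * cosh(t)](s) 9 * (s - 5)/((s - 5)^2 - 1)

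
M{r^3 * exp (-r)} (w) gamma (w + 3)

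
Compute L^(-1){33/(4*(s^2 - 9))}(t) 11*sinh(3*t)/4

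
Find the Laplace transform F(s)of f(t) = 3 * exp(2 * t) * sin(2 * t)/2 3/((s - 2)^2 + 4)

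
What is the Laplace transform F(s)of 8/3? 8/(3 * s)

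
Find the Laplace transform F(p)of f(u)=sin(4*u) 4/(p^2 + 16)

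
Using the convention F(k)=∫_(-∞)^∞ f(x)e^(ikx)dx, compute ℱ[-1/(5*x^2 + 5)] -pi*exp(-Abs(k))/5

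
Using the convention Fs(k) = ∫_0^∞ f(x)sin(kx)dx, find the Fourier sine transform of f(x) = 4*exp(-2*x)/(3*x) 4*atan(k/2)/3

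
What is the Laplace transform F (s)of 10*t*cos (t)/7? 10*(s^2 - 1)/ (7*(s^2 + 1)^2)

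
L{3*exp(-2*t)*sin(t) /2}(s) 3/(2*((s + 2) ^2 + 1) ) 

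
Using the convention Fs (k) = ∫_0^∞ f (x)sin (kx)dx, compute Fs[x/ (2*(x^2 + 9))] pi*exp (-3*k)/4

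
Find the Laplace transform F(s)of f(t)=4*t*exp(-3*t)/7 4/(7*(s + 3)^2)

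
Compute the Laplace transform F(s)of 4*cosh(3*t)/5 4*s/(5*(s^2 - 9))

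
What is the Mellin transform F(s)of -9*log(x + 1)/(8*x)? 9*pi*csc(pi*s)/(8*(s - 1))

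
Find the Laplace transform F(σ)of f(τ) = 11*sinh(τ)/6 11/(6*(σ^2 - 1))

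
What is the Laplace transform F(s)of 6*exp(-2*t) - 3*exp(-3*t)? 6/(s + 2) - 3/(s + 3)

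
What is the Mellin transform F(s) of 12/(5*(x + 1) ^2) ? -12*pi*(s - 1) /(5*sin(pi*s) ) 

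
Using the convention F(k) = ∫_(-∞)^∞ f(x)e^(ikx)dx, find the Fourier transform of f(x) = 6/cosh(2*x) 3*pi/cosh(pi*k/4)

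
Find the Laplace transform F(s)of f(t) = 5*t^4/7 120/(7*s^5)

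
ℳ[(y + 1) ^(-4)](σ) gamma(σ)*gamma(4 - σ) /6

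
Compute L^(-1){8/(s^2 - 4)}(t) 4*sinh(2*t)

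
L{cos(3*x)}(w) w/(w^2 + 9)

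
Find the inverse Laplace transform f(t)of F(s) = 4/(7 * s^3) 2 * t^2/7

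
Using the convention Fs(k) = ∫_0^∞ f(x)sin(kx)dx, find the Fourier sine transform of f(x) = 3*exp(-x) 3*k/(k^2 + 1)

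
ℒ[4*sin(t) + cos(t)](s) s/(s^2 + 1) + 4/(s^2 + 1)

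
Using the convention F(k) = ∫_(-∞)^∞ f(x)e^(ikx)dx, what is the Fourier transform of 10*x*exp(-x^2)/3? 5*I*sqrt(pi)*k*exp(-k^2/4)/3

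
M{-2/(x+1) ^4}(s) pi * (s - 3) * (s - 2) * (s - 1) /(3 * sin(pi * s) ) 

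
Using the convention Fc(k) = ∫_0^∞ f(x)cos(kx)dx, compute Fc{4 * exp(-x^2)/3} 2 * sqrt(pi) * exp(-k^2/4)/3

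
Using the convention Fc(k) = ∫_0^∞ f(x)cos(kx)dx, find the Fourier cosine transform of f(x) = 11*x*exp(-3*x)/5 11*(9 - k^2)/(5*(k^2 + 9)^2)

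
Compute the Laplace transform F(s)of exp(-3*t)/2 1/(2*(s + 3))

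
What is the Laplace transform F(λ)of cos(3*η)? λ/(λ^2 + 9)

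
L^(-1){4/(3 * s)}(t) 4/3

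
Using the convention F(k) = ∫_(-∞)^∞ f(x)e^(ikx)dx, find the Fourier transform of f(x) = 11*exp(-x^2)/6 11*sqrt(pi)*exp(-k^2/4)/6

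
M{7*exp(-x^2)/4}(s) 7*gamma(s/2)/8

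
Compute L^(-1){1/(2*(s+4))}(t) exp(-4*t)/2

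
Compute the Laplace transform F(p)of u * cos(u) (p^2 - 1)/(p^2 + 1)^2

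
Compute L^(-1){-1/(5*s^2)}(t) -t/5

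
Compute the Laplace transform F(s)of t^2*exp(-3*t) 2/(s + 3)^3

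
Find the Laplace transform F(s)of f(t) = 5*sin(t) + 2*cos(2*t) 5/(s^2 + 1) + 2*s/(s^2 + 4)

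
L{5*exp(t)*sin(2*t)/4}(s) 5/(2*((s - 1)^2 + 4))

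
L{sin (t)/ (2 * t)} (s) atan (1/s)/2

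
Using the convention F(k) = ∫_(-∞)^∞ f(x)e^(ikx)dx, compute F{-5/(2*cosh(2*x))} -5*pi/(4*cosh(pi*k/4))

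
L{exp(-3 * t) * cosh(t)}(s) (s+3)/((s+3)^2-1)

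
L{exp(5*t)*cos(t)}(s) (s - 5)/((s - 5)^2+1)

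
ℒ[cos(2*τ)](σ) σ/(σ^2 + 4)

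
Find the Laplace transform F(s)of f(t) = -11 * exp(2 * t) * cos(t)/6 11 * (2 - s)/(6 * ((s - 2)^2 + 1))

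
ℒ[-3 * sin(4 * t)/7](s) -12/(7 * s^2+112)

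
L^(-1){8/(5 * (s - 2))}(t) 8 * exp(2 * t)/5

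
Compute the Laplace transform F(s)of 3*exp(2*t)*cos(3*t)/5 3*(s - 2)/(5*((s - 2)^2 + 9))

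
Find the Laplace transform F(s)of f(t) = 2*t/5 2/(5*s^2)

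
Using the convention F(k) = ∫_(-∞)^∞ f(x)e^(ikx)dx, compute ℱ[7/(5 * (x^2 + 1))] 7 * pi * exp(-Abs(k))/5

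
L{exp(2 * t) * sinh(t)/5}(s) 1/(5 * ((s - 2)^2 - 1))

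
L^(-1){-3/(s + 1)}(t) -3 * exp(-t)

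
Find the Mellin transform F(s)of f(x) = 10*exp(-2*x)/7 10*gamma(s)/(7*2^s)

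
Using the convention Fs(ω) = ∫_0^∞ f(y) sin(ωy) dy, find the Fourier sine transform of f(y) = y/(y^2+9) pi * exp(-3 * ω) /2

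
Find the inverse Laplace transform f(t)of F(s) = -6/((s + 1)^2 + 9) -2*exp(-t)*sin(3*t)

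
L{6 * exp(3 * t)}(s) 6/(s - 3)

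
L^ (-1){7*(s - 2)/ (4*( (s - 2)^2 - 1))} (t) 7*exp (2*t)*cosh (t)/4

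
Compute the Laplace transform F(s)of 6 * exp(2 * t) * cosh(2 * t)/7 6 * (s - 2)/(7 * s * (s - 4))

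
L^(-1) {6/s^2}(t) 6*t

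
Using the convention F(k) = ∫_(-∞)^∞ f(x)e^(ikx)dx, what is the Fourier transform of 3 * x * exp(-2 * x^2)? 3 * sqrt(2) * I * sqrt(pi) * k * exp(-k^2/8)/8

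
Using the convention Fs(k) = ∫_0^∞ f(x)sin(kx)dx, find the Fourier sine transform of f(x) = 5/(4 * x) 5 * pi/8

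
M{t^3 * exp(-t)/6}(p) gamma(p + 3)/6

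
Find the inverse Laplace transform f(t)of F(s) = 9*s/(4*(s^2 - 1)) 9*cosh(t)/4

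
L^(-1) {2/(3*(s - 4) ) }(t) 2*exp(4*t) /3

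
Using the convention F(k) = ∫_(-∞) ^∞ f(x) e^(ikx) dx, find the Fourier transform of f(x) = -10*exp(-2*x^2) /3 -5*sqrt(2)*sqrt(pi)*exp(-k^2/8) /3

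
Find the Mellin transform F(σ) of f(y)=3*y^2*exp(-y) 3*gamma(σ+2) 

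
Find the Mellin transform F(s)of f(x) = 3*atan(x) -3*pi*sec(pi*s/2)/(2*s)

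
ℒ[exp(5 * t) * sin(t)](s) 1/((s - 5)^2 + 1)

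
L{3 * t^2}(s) 6/s^3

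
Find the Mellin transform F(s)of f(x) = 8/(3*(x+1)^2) -8*pi*(s - 1)/(3*sin(pi*s))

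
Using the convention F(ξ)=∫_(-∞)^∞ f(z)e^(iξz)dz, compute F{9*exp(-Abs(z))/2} 9/(ξ^2 + 1)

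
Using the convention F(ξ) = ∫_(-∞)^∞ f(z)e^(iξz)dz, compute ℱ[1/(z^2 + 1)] pi*exp(-Abs(ξ))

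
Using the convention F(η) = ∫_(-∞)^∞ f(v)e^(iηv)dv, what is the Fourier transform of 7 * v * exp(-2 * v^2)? 7 * sqrt(2) * I * sqrt(pi) * η * exp(-η^2/8)/8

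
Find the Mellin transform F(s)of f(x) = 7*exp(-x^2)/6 7*gamma(s/2)/12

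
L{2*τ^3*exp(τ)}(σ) 12/(σ - 1)^4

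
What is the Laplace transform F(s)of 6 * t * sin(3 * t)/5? 36 * s/(5 * (s^2 + 9)^2)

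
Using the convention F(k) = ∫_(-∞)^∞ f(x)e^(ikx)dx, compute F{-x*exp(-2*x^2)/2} -sqrt(2)*I*sqrt(pi)*k*exp(-k^2/8)/16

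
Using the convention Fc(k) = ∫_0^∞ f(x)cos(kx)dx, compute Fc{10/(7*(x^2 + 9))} 5*pi*exp(-3*k)/21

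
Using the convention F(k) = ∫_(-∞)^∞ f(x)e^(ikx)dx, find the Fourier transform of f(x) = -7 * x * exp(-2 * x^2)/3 -7 * sqrt(2) * I * sqrt(pi) * k * exp(-k^2/8)/24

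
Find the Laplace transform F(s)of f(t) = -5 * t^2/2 -5/s^3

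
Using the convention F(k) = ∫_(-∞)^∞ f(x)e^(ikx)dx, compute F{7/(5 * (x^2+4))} 7 * pi * exp(-2 * Abs(k))/10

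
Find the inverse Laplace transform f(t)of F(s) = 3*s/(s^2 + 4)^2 3*t*sin(2*t)/4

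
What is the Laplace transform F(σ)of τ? σ^(-2)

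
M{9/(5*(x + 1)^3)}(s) 9*pi*(s - 2)*(s - 1)/(10*sin(pi*s))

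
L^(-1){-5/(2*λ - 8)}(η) -5*exp(4*η)/2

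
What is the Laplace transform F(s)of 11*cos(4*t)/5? 11*s/(5*(s^2 + 16))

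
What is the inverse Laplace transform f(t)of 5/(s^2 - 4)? 5*sinh(2*t)/2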